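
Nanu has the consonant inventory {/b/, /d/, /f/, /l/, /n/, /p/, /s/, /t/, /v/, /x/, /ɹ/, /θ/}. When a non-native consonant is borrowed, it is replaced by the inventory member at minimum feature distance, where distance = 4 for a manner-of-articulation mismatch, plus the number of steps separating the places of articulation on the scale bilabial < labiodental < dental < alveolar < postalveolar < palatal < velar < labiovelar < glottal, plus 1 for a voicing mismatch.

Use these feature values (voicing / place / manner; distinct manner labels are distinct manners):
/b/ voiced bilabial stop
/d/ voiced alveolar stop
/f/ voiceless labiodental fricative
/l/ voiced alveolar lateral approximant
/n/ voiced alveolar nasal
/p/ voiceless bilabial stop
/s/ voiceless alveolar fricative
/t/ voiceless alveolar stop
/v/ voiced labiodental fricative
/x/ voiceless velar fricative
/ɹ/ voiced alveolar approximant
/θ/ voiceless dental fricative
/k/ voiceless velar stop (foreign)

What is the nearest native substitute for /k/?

/t/ is closest: same manner (stop), place distance 3 (velar→alveolar), same voicing; total 3. Next closest is /d/ at distance 4.

t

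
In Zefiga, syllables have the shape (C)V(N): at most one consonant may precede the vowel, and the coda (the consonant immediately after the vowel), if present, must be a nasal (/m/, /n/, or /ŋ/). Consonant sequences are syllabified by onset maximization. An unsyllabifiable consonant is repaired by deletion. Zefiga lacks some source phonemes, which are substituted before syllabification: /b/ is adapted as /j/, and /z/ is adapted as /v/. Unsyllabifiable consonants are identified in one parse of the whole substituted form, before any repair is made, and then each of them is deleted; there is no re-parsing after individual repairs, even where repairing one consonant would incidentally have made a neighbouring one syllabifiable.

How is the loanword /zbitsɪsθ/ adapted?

Substitution: /z/ → /v/, /b/ → /j/, giving /vjitsɪsθ/.
Under (C)V(N), the unsyllabifiable consonants are /v/, /t/, /s/, /θ/ (only a nasal (/m/, /n/, or /ŋ/) is licensed in coda position; onsets are limited to one consonant).
Deletion applies to /v/, /t/, /s/, /θ/.

jisɪ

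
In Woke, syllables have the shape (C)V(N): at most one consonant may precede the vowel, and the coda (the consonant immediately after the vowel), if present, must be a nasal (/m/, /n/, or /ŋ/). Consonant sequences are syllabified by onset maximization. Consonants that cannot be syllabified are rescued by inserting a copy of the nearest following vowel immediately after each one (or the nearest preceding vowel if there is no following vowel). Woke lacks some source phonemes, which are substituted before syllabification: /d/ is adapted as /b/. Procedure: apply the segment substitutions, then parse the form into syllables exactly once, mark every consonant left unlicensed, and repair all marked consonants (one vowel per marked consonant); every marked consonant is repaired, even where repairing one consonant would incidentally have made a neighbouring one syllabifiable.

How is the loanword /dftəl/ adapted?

Substitution: /d/ → /b/, giving /bftəl/.
Syllabifying with onset maximization leaves /b/, /f/, /l/ stranded (only a nasal (/m/, /n/, or /ŋ/) is licensed in coda position; onsets are limited to one consonant).
Inserting the epenthetic vowel yields /b/ → /bə/, /f/ → /fə/, /l/ → /lə/.

bəfətələ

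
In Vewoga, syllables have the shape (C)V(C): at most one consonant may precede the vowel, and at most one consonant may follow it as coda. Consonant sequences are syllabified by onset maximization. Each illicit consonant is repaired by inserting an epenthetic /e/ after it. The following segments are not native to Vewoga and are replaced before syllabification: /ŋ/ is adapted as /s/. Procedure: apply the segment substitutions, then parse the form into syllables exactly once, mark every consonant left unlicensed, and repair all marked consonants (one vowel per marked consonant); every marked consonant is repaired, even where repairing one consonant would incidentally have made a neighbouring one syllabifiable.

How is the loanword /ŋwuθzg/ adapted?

Substitution: /ŋ/ → /s/, giving /swuθzg/.
The consonants /s/, /z/, /g/ cannot be parsed into a legal (C)V(C) syllable (at most one coda consonant is licensed; onsets are limited to one consonant).
Epenthesis after each stranded consonant: /s/ → /se/, /z/ → /ze/, /g/ → /ge/.

sewuθzege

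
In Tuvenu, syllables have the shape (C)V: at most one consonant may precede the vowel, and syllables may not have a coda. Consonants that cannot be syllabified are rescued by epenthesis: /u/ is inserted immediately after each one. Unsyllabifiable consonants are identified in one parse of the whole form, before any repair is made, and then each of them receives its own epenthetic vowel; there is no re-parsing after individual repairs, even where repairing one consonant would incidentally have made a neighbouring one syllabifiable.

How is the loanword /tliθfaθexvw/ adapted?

Under (C)V, the unsyllabifiable consonants are /t/, /θ/, /x/, /v/, /w/ (no codas are permitted; onsets are limited to one consonant).
Each unlicensed consonant becomes the onset of a new syllable: /t/ → /tu/, /θ/ → /θu/, /x/ → /xu/, /v/ → /vu/, /w/ → /wu/.

tuliθufaθexuvuwu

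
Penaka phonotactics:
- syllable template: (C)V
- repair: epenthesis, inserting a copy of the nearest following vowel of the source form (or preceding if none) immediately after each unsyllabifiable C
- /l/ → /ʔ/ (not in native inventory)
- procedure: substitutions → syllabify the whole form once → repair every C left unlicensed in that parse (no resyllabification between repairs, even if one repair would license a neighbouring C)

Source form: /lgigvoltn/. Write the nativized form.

ʔigigovoʔotono

Substitution: /l/ → /ʔ/, giving /ʔgigvoʔtn/.
The consonants /ʔ/, /g/, /ʔ/, /t/, /n/ cannot be parsed into a legal (C)V syllable (no codas are permitted; onsets are limited to one consonant).
Each unlicensed consonant becomes the onset of a new syllable: /ʔ/ → /ʔi/, /g/ → /go/, /ʔ/ → /ʔo/, /t/ → /to/, /n/ → /no/.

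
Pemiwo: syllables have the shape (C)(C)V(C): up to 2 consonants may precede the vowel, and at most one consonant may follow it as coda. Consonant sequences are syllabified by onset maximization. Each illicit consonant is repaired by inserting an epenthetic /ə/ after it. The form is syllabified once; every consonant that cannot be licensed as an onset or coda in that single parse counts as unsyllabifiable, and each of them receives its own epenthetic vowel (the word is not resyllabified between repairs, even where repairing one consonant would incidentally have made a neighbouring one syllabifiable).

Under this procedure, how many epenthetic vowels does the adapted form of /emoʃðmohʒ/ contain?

1

The unsyllabifiable consonants are /ʒ/; each receives one epenthetic vowel.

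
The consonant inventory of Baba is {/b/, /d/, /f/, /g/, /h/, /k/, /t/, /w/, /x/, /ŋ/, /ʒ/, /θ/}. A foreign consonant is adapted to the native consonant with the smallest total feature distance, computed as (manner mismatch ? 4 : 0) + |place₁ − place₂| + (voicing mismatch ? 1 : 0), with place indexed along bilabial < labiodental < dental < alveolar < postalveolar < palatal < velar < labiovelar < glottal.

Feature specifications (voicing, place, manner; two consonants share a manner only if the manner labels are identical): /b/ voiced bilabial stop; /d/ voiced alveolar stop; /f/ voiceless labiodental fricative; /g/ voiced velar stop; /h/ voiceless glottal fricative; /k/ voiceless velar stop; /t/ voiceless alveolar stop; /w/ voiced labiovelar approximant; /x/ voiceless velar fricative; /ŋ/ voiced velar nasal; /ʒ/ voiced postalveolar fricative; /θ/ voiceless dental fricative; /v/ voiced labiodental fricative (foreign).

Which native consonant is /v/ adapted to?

f

/f/ is closest: same manner (fricative), place distance 0 (labiodental→labiodental), voicing differs (+1); total 1. Next closest is /θ/ at distance 2.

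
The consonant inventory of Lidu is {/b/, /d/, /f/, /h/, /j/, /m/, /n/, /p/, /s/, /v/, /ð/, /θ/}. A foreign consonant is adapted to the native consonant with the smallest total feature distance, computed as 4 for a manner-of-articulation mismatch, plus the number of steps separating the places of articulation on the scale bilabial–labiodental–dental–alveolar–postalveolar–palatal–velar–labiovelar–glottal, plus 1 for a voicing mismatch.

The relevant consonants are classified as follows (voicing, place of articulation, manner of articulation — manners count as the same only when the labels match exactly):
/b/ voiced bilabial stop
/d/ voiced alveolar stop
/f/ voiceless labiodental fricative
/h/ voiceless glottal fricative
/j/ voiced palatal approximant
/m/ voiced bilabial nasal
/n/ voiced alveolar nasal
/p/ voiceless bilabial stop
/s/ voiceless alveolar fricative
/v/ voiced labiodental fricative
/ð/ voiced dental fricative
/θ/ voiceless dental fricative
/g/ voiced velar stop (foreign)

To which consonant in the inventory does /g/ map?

/d/ is closest: same manner (stop), place distance 3 (velar→alveolar), same voicing; total 3. Next closest is /j/ at distance 5.

d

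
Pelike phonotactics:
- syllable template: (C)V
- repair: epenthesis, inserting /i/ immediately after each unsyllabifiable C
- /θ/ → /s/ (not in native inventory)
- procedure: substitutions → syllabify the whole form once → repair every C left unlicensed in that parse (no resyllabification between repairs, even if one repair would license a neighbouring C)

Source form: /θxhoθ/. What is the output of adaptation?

Substitution: /θ/ → /s/, giving /sxhos/.
Syllabifying with onset maximization leaves /s/, /x/, /s/ stranded (no codas are permitted; onsets are limited to one consonant).
Each unlicensed consonant becomes the onset of a new syllable: /s/ → /si/, /x/ → /xi/, /s/ → /si/.

sixihosi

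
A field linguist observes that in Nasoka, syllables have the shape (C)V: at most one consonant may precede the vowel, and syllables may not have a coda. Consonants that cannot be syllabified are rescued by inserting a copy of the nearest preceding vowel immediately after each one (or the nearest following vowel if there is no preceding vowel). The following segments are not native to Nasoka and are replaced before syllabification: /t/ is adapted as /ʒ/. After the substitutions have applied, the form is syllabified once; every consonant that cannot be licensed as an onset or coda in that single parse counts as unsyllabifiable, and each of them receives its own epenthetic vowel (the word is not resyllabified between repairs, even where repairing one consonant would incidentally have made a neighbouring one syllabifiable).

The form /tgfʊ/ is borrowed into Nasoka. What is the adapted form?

Substitution: /t/ → /ʒ/, giving /ʒgfʊ/.
Under (C)V, the unsyllabifiable consonants are /ʒ/, /g/ (no codas are permitted; onsets are limited to one consonant).
Each unlicensed consonant becomes the onset of a new syllable: /ʒ/ → /ʒʊ/, /g/ → /gʊ/.

ʒʊgʊfʊ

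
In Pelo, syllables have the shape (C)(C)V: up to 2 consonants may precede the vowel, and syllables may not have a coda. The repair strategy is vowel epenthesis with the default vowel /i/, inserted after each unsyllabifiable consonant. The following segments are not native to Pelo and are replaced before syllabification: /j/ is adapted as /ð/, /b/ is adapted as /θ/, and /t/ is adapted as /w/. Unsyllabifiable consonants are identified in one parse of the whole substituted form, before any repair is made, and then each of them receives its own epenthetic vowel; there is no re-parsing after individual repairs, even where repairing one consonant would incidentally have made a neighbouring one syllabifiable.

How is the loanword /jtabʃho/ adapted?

ðwaθiʃho

Substitution: /j/ → /ð/, /t/ → /w/, /b/ → /θ/, giving /ðwaθʃho/.
Syllabifying with onset maximization leaves /θ/ stranded (no codas are permitted; onsets may contain at most 2 consonants).
Epenthesis after each stranded consonant: /θ/ → /θi/.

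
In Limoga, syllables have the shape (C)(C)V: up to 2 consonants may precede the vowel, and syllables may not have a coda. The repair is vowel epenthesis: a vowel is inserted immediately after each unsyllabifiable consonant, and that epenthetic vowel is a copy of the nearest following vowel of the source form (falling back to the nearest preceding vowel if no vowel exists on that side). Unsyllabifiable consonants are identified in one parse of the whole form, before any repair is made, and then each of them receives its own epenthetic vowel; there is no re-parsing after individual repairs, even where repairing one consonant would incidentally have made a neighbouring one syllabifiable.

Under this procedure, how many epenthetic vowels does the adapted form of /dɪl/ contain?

The unsyllabifiable consonants are /l/; each receives one epenthetic vowel.

1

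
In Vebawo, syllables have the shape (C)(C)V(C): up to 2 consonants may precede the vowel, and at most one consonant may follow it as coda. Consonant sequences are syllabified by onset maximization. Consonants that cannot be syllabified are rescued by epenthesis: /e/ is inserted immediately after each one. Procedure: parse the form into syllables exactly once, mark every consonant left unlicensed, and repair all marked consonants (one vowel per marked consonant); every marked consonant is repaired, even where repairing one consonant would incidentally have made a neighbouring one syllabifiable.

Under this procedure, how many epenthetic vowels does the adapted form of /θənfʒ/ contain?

2

The unsyllabifiable consonants are /f/, /ʒ/; each receives one epenthetic vowel.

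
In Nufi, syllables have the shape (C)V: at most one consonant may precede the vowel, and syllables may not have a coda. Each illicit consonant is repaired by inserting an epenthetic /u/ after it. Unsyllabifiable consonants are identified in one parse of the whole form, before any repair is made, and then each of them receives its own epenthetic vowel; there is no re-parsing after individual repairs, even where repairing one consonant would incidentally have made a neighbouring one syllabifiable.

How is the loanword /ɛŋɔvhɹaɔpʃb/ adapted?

ɛŋɔvuhuɹaɔpuʃubu

Under (C)V, the unsyllabifiable consonants are /v/, /h/, /p/, /ʃ/, /b/ (no codas are permitted; onsets are limited to one consonant).
Each unlicensed consonant becomes the onset of a new syllable: /v/ → /vu/, /h/ → /hu/, /p/ → /pu/, /ʃ/ → /ʃu/, /b/ → /bu/.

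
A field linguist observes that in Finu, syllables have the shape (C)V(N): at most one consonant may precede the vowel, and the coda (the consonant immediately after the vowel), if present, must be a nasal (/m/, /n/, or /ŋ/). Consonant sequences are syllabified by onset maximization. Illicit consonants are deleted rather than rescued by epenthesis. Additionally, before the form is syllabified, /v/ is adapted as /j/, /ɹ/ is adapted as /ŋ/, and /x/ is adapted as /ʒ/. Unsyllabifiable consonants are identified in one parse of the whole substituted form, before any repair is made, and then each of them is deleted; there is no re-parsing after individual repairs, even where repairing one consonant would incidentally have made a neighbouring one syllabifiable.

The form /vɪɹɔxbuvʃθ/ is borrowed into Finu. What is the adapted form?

jɪŋɔbu

Substitution: /v/ → /j/, /ɹ/ → /ŋ/, /x/ → /ʒ/, giving /jɪŋɔʒbujʃθ/.
The consonants /ʒ/, /j/, /ʃ/, /θ/ cannot be parsed into a legal (C)V(N) syllable (only a nasal (/m/, /n/, or /ŋ/) is licensed in coda position; onsets are limited to one consonant).
Deletion applies to /ʒ/, /j/, /ʃ/, /θ/.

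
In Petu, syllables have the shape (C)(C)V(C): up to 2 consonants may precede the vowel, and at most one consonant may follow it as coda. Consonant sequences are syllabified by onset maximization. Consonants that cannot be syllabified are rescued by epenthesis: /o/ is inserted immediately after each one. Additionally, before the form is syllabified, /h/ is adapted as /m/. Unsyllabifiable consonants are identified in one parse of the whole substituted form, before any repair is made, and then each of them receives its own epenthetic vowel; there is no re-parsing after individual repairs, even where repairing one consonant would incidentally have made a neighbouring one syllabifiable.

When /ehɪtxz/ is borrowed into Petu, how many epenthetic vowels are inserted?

After substitution the input is /emɪtxz/.
The unsyllabifiable consonants are /x/, /z/; each receives one epenthetic vowel.

2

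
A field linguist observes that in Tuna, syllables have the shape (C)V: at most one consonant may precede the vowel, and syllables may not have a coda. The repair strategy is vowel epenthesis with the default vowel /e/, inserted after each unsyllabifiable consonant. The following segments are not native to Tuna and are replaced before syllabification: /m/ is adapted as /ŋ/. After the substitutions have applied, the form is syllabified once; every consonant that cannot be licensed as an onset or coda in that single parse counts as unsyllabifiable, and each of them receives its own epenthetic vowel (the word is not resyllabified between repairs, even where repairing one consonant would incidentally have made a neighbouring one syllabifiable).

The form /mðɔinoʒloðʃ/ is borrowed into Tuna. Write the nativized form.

Substitution: /m/ → /ŋ/, giving /ŋðɔinoʒloðʃ/.
The consonants /ŋ/, /ʒ/, /ð/, /ʃ/ cannot be parsed into a legal (C)V syllable (no codas are permitted; onsets are limited to one consonant).
Each unlicensed consonant becomes the onset of a new syllable: /ŋ/ → /ŋe/, /ʒ/ → /ʒe/, /ð/ → /ðe/, /ʃ/ → /ʃe/.

ŋeðɔinoʒeloðeʃe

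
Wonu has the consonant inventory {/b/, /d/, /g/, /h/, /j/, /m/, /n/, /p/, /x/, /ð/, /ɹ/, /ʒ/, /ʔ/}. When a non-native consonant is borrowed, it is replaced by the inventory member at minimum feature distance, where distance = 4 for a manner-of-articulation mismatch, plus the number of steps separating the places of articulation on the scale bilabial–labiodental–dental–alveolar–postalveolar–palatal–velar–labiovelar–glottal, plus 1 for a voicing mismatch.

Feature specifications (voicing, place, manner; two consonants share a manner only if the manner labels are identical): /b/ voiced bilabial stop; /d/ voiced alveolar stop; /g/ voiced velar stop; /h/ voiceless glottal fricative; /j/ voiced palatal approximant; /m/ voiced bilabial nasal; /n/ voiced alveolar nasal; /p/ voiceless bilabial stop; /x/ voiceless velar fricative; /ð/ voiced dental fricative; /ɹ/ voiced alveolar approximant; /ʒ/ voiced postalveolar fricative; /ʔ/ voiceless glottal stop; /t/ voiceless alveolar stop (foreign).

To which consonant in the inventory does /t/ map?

d

/d/ is closest: same manner (stop), place distance 0 (alveolar→alveolar), voicing differs (+1); total 1. Next closest is /p/ at distance 3.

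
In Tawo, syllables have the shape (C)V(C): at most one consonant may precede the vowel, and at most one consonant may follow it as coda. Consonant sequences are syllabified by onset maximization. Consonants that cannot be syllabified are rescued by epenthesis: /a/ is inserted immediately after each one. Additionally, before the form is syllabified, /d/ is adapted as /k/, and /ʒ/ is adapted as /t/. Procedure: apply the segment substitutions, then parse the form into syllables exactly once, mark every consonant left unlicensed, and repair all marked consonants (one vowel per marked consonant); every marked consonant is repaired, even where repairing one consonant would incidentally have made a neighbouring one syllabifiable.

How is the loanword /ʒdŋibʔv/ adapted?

Substitution: /ʒ/ → /t/, /d/ → /k/, giving /tkŋibʔv/.
Under (C)V(C), the unsyllabifiable consonants are /t/, /k/, /ʔ/, /v/ (at most one coda consonant is licensed; onsets are limited to one consonant).
Epenthesis after each stranded consonant: /t/ → /ta/, /k/ → /ka/, /ʔ/ → /ʔa/, /v/ → /va/.

takaŋibʔava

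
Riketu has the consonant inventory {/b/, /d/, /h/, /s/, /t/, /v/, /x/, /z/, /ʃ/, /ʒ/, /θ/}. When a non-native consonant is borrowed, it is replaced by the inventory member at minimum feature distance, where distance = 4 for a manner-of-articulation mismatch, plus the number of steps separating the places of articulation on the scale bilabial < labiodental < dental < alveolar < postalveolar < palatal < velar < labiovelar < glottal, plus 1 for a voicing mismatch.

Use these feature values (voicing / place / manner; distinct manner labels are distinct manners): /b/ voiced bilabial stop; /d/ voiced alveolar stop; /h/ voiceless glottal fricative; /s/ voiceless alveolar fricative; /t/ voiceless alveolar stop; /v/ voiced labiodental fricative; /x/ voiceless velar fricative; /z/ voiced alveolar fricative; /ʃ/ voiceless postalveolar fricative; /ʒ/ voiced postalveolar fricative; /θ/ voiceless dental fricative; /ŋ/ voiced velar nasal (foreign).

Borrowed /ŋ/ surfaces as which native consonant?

/x/ is closest: manner differs (nasal→fricative, +4), place distance 0 (velar→velar), voicing differs (+1); total 5. Next closest is /ʒ/ at distance 6.

x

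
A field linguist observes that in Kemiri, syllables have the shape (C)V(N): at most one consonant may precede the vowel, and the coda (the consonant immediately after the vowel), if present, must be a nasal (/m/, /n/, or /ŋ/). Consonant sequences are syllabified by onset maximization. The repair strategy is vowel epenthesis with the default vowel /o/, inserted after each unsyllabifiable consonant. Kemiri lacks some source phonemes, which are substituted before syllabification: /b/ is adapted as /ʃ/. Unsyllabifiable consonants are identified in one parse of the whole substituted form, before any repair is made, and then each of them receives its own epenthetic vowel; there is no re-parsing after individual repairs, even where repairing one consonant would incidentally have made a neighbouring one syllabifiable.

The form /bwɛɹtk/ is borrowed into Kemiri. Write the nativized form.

Substitution: /b/ → /ʃ/, giving /ʃwɛɹtk/.
The consonants /ʃ/, /ɹ/, /t/, /k/ cannot be parsed into a legal (C)V(N) syllable (only a nasal (/m/, /n/, or /ŋ/) is licensed in coda position; onsets are limited to one consonant).
Inserting the epenthetic vowel yields /ʃ/ → /ʃo/, /ɹ/ → /ɹo/, /t/ → /to/, /k/ → /ko/.

ʃowɛɹotoko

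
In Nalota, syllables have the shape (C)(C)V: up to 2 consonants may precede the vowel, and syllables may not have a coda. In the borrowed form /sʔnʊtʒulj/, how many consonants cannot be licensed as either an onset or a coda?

3

Under (C)(C)V, the unsyllabifiable consonants are /s/, /l/, /j/ (no codas are permitted; onsets may contain at most 2 consonants).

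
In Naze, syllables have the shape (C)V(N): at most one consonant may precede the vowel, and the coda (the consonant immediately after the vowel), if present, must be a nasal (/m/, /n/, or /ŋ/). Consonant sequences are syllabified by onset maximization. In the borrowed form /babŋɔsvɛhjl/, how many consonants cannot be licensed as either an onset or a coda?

Syllabifying with onset maximization leaves /b/, /s/, /h/, /j/, /l/ stranded (only a nasal (/m/, /n/, or /ŋ/) is licensed in coda position; onsets are limited to one consonant).

5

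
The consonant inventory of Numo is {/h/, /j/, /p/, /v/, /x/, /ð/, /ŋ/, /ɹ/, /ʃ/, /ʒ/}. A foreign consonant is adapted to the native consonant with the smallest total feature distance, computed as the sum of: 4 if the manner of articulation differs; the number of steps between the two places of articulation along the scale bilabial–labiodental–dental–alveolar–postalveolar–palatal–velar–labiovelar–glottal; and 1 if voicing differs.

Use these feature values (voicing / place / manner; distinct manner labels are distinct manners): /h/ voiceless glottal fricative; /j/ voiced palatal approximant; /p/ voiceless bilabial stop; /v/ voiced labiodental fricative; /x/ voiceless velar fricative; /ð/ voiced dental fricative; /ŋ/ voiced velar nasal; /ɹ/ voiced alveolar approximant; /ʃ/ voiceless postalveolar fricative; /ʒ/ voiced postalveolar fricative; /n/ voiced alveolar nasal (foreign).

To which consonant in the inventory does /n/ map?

ŋ

/ŋ/ is closest: same manner (nasal), place distance 3 (alveolar→velar), same voicing; total 3. Next closest is /ɹ/ at distance 4.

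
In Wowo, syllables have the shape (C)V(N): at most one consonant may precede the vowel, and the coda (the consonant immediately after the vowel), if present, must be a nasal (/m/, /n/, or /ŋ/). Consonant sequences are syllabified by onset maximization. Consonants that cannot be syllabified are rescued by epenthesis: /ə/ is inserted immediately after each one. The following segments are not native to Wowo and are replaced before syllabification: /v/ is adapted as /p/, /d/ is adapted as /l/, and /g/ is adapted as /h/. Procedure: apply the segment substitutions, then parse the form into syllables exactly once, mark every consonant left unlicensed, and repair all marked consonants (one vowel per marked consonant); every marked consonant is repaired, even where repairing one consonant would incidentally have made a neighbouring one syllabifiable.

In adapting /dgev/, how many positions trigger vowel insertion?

After substitution the input is /lhep/.
The unsyllabifiable consonants are /l/, /p/; each receives one epenthetic vowel.

2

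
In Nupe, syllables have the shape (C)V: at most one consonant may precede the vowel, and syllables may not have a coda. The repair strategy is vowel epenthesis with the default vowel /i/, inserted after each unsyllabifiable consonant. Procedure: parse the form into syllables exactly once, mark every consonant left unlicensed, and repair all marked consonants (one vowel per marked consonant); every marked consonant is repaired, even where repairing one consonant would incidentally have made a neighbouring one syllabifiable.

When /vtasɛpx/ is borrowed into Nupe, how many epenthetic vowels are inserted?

3

The unsyllabifiable consonants are /v/, /p/, /x/; each receives one epenthetic vowel.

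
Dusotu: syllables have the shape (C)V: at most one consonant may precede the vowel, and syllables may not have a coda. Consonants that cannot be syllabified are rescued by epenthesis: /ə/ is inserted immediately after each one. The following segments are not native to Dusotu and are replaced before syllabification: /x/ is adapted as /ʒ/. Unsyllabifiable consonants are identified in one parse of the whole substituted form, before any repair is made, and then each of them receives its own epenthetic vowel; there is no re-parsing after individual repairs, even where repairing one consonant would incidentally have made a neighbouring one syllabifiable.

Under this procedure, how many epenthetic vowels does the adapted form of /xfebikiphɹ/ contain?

4

After substitution the input is /ʒfebikiphɹ/.
The unsyllabifiable consonants are /ʒ/, /p/, /h/, /ɹ/; each receives one epenthetic vowel.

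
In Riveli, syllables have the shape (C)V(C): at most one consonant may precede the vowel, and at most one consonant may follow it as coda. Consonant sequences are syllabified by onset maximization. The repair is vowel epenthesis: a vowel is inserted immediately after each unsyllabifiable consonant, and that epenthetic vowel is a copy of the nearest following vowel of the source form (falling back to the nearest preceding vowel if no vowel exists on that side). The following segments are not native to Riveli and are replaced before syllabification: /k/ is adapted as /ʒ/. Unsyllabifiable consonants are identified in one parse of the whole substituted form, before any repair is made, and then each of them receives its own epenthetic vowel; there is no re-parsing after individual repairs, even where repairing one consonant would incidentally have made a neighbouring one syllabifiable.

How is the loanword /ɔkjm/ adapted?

ɔʒjɔmɔ

Substitution: /k/ → /ʒ/, giving /ɔʒjm/.
Under (C)V(C), the unsyllabifiable consonants are /j/, /m/ (at most one coda consonant is licensed; onsets are limited to one consonant).
Each unlicensed consonant becomes the onset of a new syllable: /j/ → /jɔ/, /m/ → /mɔ/.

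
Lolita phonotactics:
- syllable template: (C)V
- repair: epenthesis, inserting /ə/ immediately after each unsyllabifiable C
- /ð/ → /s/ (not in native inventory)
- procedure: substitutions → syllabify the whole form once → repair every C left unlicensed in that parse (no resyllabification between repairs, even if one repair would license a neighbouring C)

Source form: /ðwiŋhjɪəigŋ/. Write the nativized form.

səwiŋəhəjɪəigəŋə

Substitution: /ð/ → /s/, giving /swiŋhjɪəigŋ/.
Syllabifying with onset maximization leaves /s/, /ŋ/, /h/, /g/, /ŋ/ stranded (no codas are permitted; onsets are limited to one consonant).
Inserting the epenthetic vowel yields /s/ → /sə/, /ŋ/ → /ŋə/, /h/ → /hə/, /g/ → /gə/, /ŋ/ → /ŋə/.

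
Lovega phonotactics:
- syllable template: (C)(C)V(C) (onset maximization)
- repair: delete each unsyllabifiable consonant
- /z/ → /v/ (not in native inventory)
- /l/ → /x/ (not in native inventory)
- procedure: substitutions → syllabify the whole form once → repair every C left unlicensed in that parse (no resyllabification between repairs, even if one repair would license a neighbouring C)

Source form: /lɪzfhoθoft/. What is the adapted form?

Substitution: /l/ → /x/, /z/ → /v/, giving /xɪvfhoθoft/.
Syllabifying with onset maximization leaves /t/ stranded (at most one coda consonant is licensed; onsets may contain at most 2 consonants).
Deleting the stranded consonants removes /t/.

xɪvfhoθof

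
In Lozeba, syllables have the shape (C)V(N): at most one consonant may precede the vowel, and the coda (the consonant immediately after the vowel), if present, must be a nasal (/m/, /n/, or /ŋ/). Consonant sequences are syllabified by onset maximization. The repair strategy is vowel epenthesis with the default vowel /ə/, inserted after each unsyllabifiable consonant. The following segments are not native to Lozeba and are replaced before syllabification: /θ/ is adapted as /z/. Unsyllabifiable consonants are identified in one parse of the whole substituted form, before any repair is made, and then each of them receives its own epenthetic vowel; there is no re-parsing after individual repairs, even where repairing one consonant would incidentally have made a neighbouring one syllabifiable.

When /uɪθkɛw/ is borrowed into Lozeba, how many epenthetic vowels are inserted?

After substitution the input is /uɪzkɛw/.
The unsyllabifiable consonants are /z/, /w/; each receives one epenthetic vowel.

2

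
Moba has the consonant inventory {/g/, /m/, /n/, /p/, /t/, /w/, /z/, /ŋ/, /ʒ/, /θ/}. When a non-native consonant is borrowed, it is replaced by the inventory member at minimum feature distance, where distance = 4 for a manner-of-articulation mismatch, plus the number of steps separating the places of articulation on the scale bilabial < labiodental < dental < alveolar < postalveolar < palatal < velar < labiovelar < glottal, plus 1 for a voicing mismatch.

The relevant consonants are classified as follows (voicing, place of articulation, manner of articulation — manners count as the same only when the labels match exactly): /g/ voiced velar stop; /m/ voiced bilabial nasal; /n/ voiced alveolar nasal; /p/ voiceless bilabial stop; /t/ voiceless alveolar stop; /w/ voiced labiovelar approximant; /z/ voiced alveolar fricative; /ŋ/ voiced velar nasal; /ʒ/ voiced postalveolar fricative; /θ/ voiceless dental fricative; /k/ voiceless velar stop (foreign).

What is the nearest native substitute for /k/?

g

/g/ is closest: same manner (stop), place distance 0 (velar→velar), voicing differs (+1); total 1. Next closest is /t/ at distance 3.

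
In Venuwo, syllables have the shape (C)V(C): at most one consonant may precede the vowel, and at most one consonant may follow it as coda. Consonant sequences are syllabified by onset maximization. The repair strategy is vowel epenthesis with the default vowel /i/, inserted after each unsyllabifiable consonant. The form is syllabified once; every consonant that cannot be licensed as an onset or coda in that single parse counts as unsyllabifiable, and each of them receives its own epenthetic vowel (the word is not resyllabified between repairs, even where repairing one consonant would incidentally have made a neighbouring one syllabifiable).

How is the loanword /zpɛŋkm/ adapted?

Syllabifying with onset maximization leaves /z/, /k/, /m/ stranded (at most one coda consonant is licensed; onsets are limited to one consonant).
Epenthesis after each stranded consonant: /z/ → /zi/, /k/ → /ki/, /m/ → /mi/.

zipɛŋkimi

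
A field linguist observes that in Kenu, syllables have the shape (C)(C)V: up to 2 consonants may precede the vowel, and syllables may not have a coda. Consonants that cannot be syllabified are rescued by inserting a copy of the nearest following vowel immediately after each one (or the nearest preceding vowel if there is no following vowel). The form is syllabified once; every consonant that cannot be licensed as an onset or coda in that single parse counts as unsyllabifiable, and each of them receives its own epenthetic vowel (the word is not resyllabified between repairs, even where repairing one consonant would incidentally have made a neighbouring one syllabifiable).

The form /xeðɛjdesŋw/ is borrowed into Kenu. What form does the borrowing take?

xeðɛjdeseŋewe

Under (C)(C)V, the unsyllabifiable consonants are /s/, /ŋ/, /w/ (no codas are permitted; onsets may contain at most 2 consonants).
Epenthesis after each stranded consonant: /s/ → /se/, /ŋ/ → /ŋe/, /w/ → /we/.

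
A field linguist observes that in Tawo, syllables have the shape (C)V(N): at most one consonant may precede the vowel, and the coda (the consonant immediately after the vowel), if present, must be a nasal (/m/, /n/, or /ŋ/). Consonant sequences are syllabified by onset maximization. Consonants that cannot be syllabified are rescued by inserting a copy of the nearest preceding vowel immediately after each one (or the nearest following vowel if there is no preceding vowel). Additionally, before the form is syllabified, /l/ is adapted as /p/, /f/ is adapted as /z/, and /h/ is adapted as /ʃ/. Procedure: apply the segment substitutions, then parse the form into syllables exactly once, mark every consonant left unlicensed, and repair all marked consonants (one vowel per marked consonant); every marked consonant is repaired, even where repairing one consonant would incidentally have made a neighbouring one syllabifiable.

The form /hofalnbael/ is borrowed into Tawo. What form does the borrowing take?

ʃozapanabaepe

Substitution: /h/ → /ʃ/, /f/ → /z/, /l/ → /p/, giving /ʃozapnbaep/.
Syllabifying with onset maximization leaves /p/, /n/, /p/ stranded (only a nasal (/m/, /n/, or /ŋ/) is licensed in coda position; onsets are limited to one consonant).
Each unlicensed consonant becomes the onset of a new syllable: /p/ → /pa/, /n/ → /na/, /p/ → /pe/.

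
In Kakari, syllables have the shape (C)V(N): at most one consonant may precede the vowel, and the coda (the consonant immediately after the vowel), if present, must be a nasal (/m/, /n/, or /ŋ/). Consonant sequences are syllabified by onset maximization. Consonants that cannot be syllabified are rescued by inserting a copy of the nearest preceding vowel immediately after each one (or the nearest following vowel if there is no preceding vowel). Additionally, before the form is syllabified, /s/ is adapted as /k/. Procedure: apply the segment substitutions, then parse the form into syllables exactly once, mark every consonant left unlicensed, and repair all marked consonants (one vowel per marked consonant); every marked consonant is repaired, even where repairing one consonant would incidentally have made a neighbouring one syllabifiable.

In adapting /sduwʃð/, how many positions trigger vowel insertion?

After substitution the input is /kduwʃð/.
The unsyllabifiable consonants are /k/, /w/, /ʃ/, /ð/; each receives one epenthetic vowel.

4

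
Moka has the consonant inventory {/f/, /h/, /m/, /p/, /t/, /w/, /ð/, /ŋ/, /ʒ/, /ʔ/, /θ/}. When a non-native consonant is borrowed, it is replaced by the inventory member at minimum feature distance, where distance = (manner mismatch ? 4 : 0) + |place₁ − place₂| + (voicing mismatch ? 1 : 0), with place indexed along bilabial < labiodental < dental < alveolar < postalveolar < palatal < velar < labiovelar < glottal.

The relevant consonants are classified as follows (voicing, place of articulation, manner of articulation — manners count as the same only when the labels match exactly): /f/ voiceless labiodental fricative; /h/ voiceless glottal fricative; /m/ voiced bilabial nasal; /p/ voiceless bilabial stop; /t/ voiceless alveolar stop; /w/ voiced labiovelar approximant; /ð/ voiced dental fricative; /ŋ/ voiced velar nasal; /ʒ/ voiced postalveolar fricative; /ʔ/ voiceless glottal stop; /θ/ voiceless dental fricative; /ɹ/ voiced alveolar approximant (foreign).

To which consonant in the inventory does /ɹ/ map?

w

/w/ is closest: same manner (approximant), place distance 4 (alveolar→labiovelar), same voicing; total 4. Next closest is /t/ at distance 5.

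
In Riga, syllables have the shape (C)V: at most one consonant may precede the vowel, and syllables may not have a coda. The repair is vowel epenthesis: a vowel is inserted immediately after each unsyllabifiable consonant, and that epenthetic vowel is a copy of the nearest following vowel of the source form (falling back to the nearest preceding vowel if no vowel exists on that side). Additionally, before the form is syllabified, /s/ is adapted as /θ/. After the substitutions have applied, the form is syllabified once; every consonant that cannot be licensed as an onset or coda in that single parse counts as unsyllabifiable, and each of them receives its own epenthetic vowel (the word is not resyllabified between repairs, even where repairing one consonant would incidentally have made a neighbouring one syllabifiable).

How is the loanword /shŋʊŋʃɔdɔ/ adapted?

θʊhʊŋʊŋɔʃɔdɔ

Substitution: /s/ → /θ/, giving /θhŋʊŋʃɔdɔ/.
The consonants /θ/, /h/, /ŋ/ cannot be parsed into a legal (C)V syllable (no codas are permitted; onsets are limited to one consonant).
Epenthesis after each stranded consonant: /θ/ → /θʊ/, /h/ → /hʊ/, /ŋ/ → /ŋɔ/.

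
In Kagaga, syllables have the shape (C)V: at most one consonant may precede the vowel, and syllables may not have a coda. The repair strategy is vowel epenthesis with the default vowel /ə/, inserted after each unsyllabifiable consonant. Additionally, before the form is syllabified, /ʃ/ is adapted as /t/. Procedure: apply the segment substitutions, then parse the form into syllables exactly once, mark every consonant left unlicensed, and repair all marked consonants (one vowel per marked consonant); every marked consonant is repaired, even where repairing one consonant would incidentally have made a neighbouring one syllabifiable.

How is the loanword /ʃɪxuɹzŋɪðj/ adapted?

tɪxuɹəzəŋɪðəjə

Substitution: /ʃ/ → /t/, giving /tɪxuɹzŋɪðj/.
Syllabifying with onset maximization leaves /ɹ/, /z/, /ð/, /j/ stranded (no codas are permitted; onsets are limited to one consonant).
Inserting the epenthetic vowel yields /ɹ/ → /ɹə/, /z/ → /zə/, /ð/ → /ðə/, /j/ → /jə/.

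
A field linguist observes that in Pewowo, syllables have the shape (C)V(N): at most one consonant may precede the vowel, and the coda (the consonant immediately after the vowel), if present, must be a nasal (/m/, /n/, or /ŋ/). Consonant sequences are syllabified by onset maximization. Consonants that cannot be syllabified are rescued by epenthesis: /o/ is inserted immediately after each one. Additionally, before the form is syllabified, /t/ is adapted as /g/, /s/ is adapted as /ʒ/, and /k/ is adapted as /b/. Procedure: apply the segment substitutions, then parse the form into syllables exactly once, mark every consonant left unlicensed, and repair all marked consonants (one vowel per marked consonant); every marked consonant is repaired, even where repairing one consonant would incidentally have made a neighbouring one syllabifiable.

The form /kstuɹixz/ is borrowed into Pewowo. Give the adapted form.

Substitution: /k/ → /b/, /s/ → /ʒ/, /t/ → /g/, giving /bʒguɹixz/.
Under (C)V(N), the unsyllabifiable consonants are /b/, /ʒ/, /x/, /z/ (only a nasal (/m/, /n/, or /ŋ/) is licensed in coda position; onsets are limited to one consonant).
Epenthesis after each stranded consonant: /b/ → /bo/, /ʒ/ → /ʒo/, /x/ → /xo/, /z/ → /zo/.

boʒoguɹixozo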